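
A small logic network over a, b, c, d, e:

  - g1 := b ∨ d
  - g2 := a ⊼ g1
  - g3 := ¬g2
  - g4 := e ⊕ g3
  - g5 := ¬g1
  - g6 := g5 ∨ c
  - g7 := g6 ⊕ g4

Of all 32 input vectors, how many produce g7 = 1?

g7 = g6 ⊕ g4 must be 1, so g6 and g4 differ.
Enumerating the 32 input combinations, 16 give g7 = 1 and 16 give g7 = 0.

16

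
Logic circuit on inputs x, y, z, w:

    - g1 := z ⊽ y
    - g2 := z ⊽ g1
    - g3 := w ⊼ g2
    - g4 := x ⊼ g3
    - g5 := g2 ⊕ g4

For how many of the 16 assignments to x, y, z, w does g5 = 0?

9

g5 = g2 ⊕ g4 must be 0, so g2 and g4 are equal.
Enumerating the 16 input combinations, 9 give g5 = 0 and 7 give g5 = 1.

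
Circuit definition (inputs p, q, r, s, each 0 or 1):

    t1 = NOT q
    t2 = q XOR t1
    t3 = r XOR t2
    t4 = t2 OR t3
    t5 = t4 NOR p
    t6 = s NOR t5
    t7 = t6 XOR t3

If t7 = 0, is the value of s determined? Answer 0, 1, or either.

Both values of s occur among assignments with t7 = 0:
  s=0: p=0, q=0, r=0, s=0
  s=1: p=0, q=0, r=1, s=1

either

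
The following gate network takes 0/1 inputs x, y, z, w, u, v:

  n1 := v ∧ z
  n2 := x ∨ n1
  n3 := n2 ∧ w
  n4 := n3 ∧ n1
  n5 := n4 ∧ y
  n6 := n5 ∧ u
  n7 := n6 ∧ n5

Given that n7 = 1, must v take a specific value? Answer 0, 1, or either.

1

n7 = n6 ∧ n5 must be 1, so both n6 = 1 and n5 = 1.
n6 = n5 ∧ u must be 1, so both n5 = 1 and u = 1.
n5 = n4 ∧ y must be 1, so both n4 = 1 and y = 1.
Every assignment with n7 = 1 has v = 1; there are 2 such assignment(s).
  x=0, y=1, z=1, w=1, u=1, v=1
  x=1, y=1, z=1, w=1, u=1, v=1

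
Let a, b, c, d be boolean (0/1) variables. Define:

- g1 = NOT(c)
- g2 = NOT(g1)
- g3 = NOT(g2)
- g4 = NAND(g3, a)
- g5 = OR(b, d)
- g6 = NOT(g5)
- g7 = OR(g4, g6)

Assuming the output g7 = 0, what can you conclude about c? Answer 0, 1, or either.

g7 = OR(g4, g6) must be 0, so both g4 = 0 and g6 = 0.
g4 = NAND(g3, a) must be 0, so both g3 = 1 and a = 1.
g6 = NOT(g5) must be 0, so g5 = 1.
Every assignment with g7 = 0 has c = 0; there are 3 such assignment(s).
  a=1, b=0, c=0, d=1
  a=1, b=1, c=0, d=0
  a=1, b=1, c=0, d=1

0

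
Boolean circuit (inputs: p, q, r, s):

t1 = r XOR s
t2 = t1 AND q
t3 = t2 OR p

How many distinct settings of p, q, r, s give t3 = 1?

10

t3 = t2 OR p must be 1, so at least one of t2, p is 1.
Enumerating the 16 input combinations, 10 give t3 = 1 and 6 give t3 = 0.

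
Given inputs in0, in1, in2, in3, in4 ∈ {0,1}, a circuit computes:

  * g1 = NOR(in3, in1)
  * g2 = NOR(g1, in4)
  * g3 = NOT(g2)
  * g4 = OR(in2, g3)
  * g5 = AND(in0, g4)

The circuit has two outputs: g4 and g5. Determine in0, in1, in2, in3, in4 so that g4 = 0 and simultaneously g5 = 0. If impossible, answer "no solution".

Check with in0=1 in1=1 in2=0 in3=0 in4=0:
g1 = NOR(in3, in1) = NOR(0, 1) = 0
g2 = NOR(g1, in4) = NOR(0, 0) = 1
g3 = NOT(g2) = NOT 1 = 0
g4 = OR(in2, g3) = OR(0, 0) = 0
g5 = AND(in0, g4) = AND(1, 0) = 0
So g4 = 0 and g5 = 0.

in0=1 in1=1 in2=0 in3=0 in4=0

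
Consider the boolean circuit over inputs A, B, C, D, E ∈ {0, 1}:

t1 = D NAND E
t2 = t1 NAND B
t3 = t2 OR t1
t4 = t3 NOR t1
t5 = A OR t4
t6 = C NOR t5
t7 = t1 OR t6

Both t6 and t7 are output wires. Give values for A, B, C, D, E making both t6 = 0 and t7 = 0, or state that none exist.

A=0, B=0, C=1, D=1, E=1

Check with A=0, B=0, C=1, D=1, E=1:
t1 = D NAND E = 1 NAND 1 = 0
t2 = t1 NAND B = 0 NAND 0 = 1
t3 = t2 OR t1 = 1 OR 0 = 1
t4 = t3 NOR t1 = 1 NOR 0 = 0
t5 = A OR t4 = 0 OR 0 = 0
t6 = C NOR t5 = 1 NOR 0 = 0
t7 = t1 OR t6 = 0 OR 0 = 0
So t6 = 0 and t7 = 0.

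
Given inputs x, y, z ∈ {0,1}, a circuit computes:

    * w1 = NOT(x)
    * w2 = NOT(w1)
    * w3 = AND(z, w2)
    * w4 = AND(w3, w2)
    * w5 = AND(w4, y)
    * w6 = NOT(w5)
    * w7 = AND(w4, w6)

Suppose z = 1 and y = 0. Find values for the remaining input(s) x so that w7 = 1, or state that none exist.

x=1

Check with z = 1 and y = 0 and x=1:
w1 = NOT(x) = NOT 1 = 0
w2 = NOT(w1) = NOT 0 = 1
w3 = AND(z, w2) = AND(1, 1) = 1
w4 = AND(w3, w2) = AND(1, 1) = 1
w5 = AND(w4, y) = AND(1, 0) = 0
w6 = NOT(w5) = NOT 0 = 1
w7 = AND(w4, w6) = AND(1, 1) = 1
So w7 = 1.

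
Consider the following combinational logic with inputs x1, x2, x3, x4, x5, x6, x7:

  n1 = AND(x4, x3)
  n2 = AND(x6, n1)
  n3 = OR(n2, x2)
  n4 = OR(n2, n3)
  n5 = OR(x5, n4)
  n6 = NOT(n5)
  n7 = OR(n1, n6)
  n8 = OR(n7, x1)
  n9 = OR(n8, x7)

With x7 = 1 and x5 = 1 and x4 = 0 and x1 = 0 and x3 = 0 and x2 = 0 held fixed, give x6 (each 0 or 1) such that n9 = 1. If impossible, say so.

x6=1

n9 = OR(n8, x7) must be 1, so at least one of n8, x7 is 1.
Check with x7 = 1 and x5 = 1 and x4 = 0 and x1 = 0 and x3 = 0 and x2 = 0 and x6=1:
n1 = AND(x4, x3) = AND(0, 0) = 0
n2 = AND(x6, n1) = AND(1, 0) = 0
n3 = OR(n2, x2) = OR(0, 0) = 0
n4 = OR(n2, n3) = OR(0, 0) = 0
n5 = OR(x5, n4) = OR(1, 0) = 1
n6 = NOT(n5) = NOT 1 = 0
n7 = OR(n1, n6) = OR(0, 0) = 0
n8 = OR(n7, x1) = OR(0, 0) = 0
n9 = OR(n8, x7) = OR(0, 1) = 1
So n9 = 1.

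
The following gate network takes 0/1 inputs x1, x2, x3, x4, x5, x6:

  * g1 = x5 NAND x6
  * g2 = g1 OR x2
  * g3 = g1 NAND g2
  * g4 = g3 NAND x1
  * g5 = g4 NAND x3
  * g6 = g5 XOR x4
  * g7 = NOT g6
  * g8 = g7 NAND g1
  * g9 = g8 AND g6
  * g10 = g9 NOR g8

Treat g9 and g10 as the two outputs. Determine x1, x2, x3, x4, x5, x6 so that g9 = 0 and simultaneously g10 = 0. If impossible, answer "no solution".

Check with x1=1 x2=0 x3=0 x4=1 x5=1 x6=1:
g1 = x5 NAND x6 = 1 NAND 1 = 0
g2 = g1 OR x2 = 0 OR 0 = 0
g3 = g1 NAND g2 = 0 NAND 0 = 1
g4 = g3 NAND x1 = 1 NAND 1 = 0
g5 = g4 NAND x3 = 0 NAND 0 = 1
g6 = g5 XOR x4 = 1 XOR 1 = 0
g7 = NOT g6 = NOT 0 = 1
g8 = g7 NAND g1 = 1 NAND 0 = 1
g9 = g8 AND g6 = 1 AND 0 = 0
g10 = g9 NOR g8 = 0 NOR 1 = 0
So g9 = 0 and g10 = 0.

x1=1 x2=0 x3=0 x4=1 x5=1 x6=1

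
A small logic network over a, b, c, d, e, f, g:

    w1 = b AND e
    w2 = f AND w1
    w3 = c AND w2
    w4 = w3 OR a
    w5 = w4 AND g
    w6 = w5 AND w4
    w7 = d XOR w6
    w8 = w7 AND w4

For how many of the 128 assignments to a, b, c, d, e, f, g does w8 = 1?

w8 = w7 AND w4 must be 1, so both w7 = 1 and w4 = 1.
w7 = d XOR w6 must be 1, so d and w6 differ.
Enumerating the 128 input combinations, 34 give w8 = 1 and 94 give w8 = 0.

34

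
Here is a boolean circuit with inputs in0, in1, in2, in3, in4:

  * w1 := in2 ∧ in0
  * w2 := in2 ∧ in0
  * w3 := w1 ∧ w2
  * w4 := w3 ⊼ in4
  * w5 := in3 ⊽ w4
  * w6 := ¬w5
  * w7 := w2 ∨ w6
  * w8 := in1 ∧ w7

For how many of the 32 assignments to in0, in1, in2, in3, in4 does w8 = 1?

w8 = in1 ∧ w7 must be 1, so both in1 = 1 and w7 = 1.
w7 = w2 ∨ w6 must be 1, so at least one of w2, w6 is 1.
Enumerating the 32 input combinations, 16 give w8 = 1 and 16 give w8 = 0.

16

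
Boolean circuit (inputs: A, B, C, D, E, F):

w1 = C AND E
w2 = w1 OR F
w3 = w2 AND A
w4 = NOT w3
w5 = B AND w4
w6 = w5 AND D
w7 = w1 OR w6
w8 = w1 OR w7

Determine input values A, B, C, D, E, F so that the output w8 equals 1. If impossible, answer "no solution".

A=1, B=0, C=1, D=1, E=1, F=0

w8 = w1 OR w7 must be 1, so at least one of w1, w7 is 1.
Check with A=1, B=0, C=1, D=1, E=1, F=0:
w1 = C AND E = 1 AND 1 = 1
w2 = w1 OR F = 1 OR 0 = 1
w3 = w2 AND A = 1 AND 1 = 1
w4 = NOT w3 = NOT 1 = 0
w5 = B AND w4 = 0 AND 0 = 0
w6 = w5 AND D = 0 AND 1 = 0
w7 = w1 OR w6 = 1 OR 0 = 1
w8 = w1 OR w7 = 1 OR 1 = 1
So w8 = 1 as required.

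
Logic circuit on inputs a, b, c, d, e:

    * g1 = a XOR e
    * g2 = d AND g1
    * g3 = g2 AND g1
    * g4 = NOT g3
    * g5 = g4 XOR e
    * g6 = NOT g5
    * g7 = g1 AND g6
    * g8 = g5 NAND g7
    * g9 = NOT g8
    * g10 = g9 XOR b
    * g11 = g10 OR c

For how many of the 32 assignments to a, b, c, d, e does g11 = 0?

8

g11 = g10 OR c must be 0, so both g10 = 0 and c = 0.
g10 = g9 XOR b must be 0, so g9 and b are equal.
Enumerating the 32 input combinations, 8 give g11 = 0 and 24 give g11 = 1.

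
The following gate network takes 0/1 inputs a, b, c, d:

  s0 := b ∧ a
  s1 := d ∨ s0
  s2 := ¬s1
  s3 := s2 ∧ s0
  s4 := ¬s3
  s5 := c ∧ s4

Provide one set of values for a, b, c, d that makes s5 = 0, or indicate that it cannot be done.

a=0, b=0, c=0, d=1

s5 = c ∧ s4 must be 0, so at least one of c, s4 is 0.
Check with a=0, b=0, c=0, d=1:
s0 = b ∧ a = 0 ∧ 0 = 0
s1 = d ∨ s0 = 1 ∨ 0 = 1
s2 = ¬s1 = ¬1 = 0
s3 = s2 ∧ s0 = 0 ∧ 0 = 0
s4 = ¬s3 = ¬0 = 1
s5 = c ∧ s4 = 0 ∧ 1 = 0
So s5 = 0 as required.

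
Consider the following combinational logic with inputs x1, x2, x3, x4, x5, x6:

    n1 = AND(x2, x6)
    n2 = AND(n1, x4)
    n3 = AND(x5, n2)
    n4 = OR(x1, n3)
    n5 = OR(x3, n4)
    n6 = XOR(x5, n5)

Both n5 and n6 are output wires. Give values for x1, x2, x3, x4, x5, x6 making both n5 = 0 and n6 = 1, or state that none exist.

Check with x1=0 x2=0 x3=0 x4=0 x5=1 x6=0:
n1 = AND(x2, x6) = AND(0, 0) = 0
n2 = AND(n1, x4) = AND(0, 0) = 0
n3 = AND(x5, n2) = AND(1, 0) = 0
n4 = OR(x1, n3) = OR(0, 0) = 0
n5 = OR(x3, n4) = OR(0, 0) = 0
n6 = XOR(x5, n5) = XOR(1, 0) = 1
So n5 = 0 and n6 = 1.

x1=0 x2=0 x3=0 x4=0 x5=1 x6=0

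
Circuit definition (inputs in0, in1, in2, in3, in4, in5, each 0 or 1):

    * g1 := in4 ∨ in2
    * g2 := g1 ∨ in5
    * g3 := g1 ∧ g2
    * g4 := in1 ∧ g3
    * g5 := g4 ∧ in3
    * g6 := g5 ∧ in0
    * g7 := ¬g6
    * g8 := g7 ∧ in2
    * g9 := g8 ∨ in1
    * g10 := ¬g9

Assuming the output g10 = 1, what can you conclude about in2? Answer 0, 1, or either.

g10 = ¬g9 must be 1, so g9 = 0.
g9 = g8 ∨ in1 must be 0, so both g8 = 0 and in1 = 0.
g8 = g7 ∧ in2 must be 0, so at least one of g7, in2 is 0.
Every assignment with g10 = 1 has in2 = 0; there are 16 such assignment(s).

0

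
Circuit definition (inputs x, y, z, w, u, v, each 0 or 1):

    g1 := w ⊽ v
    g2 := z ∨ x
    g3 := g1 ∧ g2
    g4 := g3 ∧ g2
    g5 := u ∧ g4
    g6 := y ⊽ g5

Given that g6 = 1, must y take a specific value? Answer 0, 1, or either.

g6 = y ⊽ g5 must be 1, so both y = 0 and g5 = 0.
g5 = u ∧ g4 must be 0, so at least one of u, g4 is 0.
Every assignment with g6 = 1 has y = 0; there are 29 such assignment(s).

0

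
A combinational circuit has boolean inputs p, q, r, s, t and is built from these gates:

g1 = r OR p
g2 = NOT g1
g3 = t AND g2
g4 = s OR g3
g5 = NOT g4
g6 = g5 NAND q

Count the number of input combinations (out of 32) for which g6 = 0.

g6 = g5 NAND q must be 0, so both g5 = 1 and q = 1.
g5 = NOT g4 must be 1, so g4 = 0.
g4 = s OR g3 must be 0, so both s = 0 and g3 = 0.
Enumerating the 32 input combinations, 7 give g6 = 0 and 25 give g6 = 1.

7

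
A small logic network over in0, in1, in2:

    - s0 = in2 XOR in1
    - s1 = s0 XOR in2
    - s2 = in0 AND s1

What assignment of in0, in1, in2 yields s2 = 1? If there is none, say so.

in0=1, in1=1, in2=0

s2 = in0 AND s1 must be 1, so both in0 = 1 and s1 = 1.
s1 = s0 XOR in2 must be 1, so s0 and in2 differ.
Check with in0=1, in1=1, in2=0:
s0 = in2 XOR in1 = 0 XOR 1 = 1
s1 = s0 XOR in2 = 1 XOR 0 = 1
s2 = in0 AND s1 = 1 AND 1 = 1
So s2 = 1 as required.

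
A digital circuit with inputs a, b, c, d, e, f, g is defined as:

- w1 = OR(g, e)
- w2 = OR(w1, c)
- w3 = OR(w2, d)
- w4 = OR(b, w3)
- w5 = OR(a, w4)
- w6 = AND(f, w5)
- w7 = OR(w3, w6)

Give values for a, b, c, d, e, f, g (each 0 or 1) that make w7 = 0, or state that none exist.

a=0, b=1, c=0, d=0, e=0, f=0, g=0

w7 = OR(w3, w6) must be 0, so both w3 = 0 and w6 = 0.
w3 = OR(w2, d) must be 0, so both w2 = 0 and d = 0.
w6 = AND(f, w5) must be 0, so at least one of f, w5 is 0.
Check with a=0, b=1, c=0, d=0, e=0, f=0, g=0:
w1 = OR(g, e) = OR(0, 0) = 0
w2 = OR(w1, c) = OR(0, 0) = 0
w3 = OR(w2, d) = OR(0, 0) = 0
w4 = OR(b, w3) = OR(1, 0) = 1
w5 = OR(a, w4) = OR(0, 1) = 1
w6 = AND(f, w5) = AND(0, 1) = 0
w7 = OR(w3, w6) = OR(0, 0) = 0
So w7 = 0 as required.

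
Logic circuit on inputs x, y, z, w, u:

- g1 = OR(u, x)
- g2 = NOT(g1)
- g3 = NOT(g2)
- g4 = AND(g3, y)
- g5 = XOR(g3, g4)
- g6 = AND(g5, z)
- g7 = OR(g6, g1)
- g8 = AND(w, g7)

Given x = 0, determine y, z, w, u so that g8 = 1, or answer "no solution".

y=1, z=0, w=1, u=1

Check with x = 0 and y=1, z=0, w=1, u=1:
g1 = OR(u, x) = OR(1, 0) = 1
g2 = NOT(g1) = NOT 1 = 0
g3 = NOT(g2) = NOT 0 = 1
g4 = AND(g3, y) = AND(1, 1) = 1
g5 = XOR(g3, g4) = XOR(1, 1) = 0
g6 = AND(g5, z) = AND(0, 0) = 0
g7 = OR(g6, g1) = OR(0, 1) = 1
g8 = AND(w, g7) = AND(1, 1) = 1
So g8 = 1.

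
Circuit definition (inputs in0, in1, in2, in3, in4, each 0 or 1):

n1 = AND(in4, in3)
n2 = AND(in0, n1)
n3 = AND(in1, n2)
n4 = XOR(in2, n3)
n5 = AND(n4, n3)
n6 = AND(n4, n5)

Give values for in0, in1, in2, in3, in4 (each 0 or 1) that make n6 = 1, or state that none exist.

in0=1, in1=1, in2=0, in3=1, in4=1

n6 = AND(n4, n5) must be 1, so both n4 = 1 and n5 = 1.
n4 = XOR(in2, n3) must be 1, so in2 and n3 differ.
n5 = AND(n4, n3) must be 1, so both n4 = 1 and n3 = 1.
Check with in0=1, in1=1, in2=0, in3=1, in4=1:
n1 = AND(in4, in3) = AND(1, 1) = 1
n2 = AND(in0, n1) = AND(1, 1) = 1
n3 = AND(in1, n2) = AND(1, 1) = 1
n4 = XOR(in2, n3) = XOR(0, 1) = 1
n5 = AND(n4, n3) = AND(1, 1) = 1
n6 = AND(n4, n5) = AND(1, 1) = 1
So n6 = 1 as required.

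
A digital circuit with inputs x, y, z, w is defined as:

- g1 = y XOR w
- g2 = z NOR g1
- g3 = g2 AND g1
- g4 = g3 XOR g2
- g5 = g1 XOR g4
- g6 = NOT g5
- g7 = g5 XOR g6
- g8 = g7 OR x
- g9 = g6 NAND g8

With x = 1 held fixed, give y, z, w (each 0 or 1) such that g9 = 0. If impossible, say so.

g9 = g6 NAND g8 must be 0, so both g6 = 1 and g8 = 1.
Check with x = 1 and y=0, z=1, w=0:
g1 = y XOR w = 0 XOR 0 = 0
g2 = z NOR g1 = 1 NOR 0 = 0
g3 = g2 AND g1 = 0 AND 0 = 0
g4 = g3 XOR g2 = 0 XOR 0 = 0
g5 = g1 XOR g4 = 0 XOR 0 = 0
g6 = NOT g5 = NOT 0 = 1
g7 = g5 XOR g6 = 0 XOR 1 = 1
g8 = g7 OR x = 1 OR 1 = 1
g9 = g6 NAND g8 = 1 NAND 1 = 0
So g9 = 0.

y=0, z=1, w=0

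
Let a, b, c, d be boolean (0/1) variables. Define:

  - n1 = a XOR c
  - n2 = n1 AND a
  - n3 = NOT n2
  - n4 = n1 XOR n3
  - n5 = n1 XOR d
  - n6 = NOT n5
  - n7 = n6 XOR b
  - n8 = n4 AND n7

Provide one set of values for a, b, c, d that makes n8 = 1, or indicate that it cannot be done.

Check with a=1, b=0, c=0, d=1:
n1 = a XOR c = 1 XOR 0 = 1
n2 = n1 AND a = 1 AND 1 = 1
n3 = NOT n2 = NOT 1 = 0
n4 = n1 XOR n3 = 1 XOR 0 = 1
n5 = n1 XOR d = 1 XOR 1 = 0
n6 = NOT n5 = NOT 0 = 1
n7 = n6 XOR b = 1 XOR 0 = 1
n8 = n4 AND n7 = 1 AND 1 = 1
So n8 = 1 as required.

a=1, b=0, c=0, d=1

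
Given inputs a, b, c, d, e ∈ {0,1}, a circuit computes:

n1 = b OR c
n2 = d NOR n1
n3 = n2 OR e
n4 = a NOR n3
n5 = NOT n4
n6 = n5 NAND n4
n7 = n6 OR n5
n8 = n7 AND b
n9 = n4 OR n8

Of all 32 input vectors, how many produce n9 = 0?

13

n9 = n4 OR n8 must be 0, so both n4 = 0 and n8 = 0.
Enumerating the 32 input combinations, 13 give n9 = 0 and 19 give n9 = 1.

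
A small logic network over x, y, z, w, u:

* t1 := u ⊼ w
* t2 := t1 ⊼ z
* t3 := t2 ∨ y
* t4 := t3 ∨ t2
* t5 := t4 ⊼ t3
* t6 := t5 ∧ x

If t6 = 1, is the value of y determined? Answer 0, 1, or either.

t6 = t5 ∧ x must be 1, so both t5 = 1 and x = 1.
Every assignment with t6 = 1 has y = 0; there are 3 such assignment(s).
  x=1, y=0, z=1, w=0, u=0
  x=1, y=0, z=1, w=0, u=1
  x=1, y=0, z=1, w=1, u=0

0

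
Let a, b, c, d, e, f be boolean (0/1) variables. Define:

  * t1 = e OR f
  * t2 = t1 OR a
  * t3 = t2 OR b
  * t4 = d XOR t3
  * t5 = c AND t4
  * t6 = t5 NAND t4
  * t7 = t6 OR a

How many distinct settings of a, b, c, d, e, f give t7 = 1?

t7 = t6 OR a must be 1, so at least one of t6, a is 1.
Enumerating the 64 input combinations, 56 give t7 = 1 and 8 give t7 = 0.

56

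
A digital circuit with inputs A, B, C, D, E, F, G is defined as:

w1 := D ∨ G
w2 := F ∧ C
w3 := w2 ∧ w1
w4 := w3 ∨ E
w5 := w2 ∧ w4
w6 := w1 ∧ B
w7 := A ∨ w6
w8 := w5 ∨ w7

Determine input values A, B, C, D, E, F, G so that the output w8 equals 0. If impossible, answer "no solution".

w8 = w5 ∨ w7 must be 0, so both w5 = 0 and w7 = 0.
Check with A=0, B=0, C=0, D=0, E=0, F=0, G=0:
w1 = D ∨ G = 0 ∨ 0 = 0
w2 = F ∧ C = 0 ∧ 0 = 0
w3 = w2 ∧ w1 = 0 ∧ 0 = 0
w4 = w3 ∨ E = 0 ∨ 0 = 0
w5 = w2 ∧ w4 = 0 ∧ 0 = 0
w6 = w1 ∧ B = 0 ∧ 0 = 0
w7 = A ∨ w6 = 0 ∨ 0 = 0
w8 = w5 ∨ w7 = 0 ∨ 0 = 0
So w8 = 0 as required.

A=0, B=0, C=0, D=0, E=0, F=0, G=0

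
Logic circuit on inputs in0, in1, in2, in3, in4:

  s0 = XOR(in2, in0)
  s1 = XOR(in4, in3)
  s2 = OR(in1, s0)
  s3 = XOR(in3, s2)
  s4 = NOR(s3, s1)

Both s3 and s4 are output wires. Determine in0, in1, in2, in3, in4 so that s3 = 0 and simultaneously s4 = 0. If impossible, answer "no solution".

in0=1 in1=0 in2=0 in3=1 in4=0

Check with in0=1 in1=0 in2=0 in3=1 in4=0:
s0 = XOR(in2, in0) = XOR(0, 1) = 1
s1 = XOR(in4, in3) = XOR(0, 1) = 1
s2 = OR(in1, s0) = OR(0, 1) = 1
s3 = XOR(in3, s2) = XOR(1, 1) = 0
s4 = NOR(s3, s1) = NOR(0, 1) = 0
So s3 = 0 and s4 = 0.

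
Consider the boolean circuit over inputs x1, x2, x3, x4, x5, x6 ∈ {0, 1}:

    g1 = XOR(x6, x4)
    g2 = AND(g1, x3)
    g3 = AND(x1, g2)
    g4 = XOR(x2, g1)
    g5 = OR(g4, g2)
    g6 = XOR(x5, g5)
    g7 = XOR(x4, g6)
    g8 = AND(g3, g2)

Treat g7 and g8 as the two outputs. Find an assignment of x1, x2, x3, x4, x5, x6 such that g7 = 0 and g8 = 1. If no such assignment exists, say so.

Check with x1=1 x2=0 x3=1 x4=1 x5=0 x6=0:
g1 = XOR(x6, x4) = XOR(0, 1) = 1
g2 = AND(g1, x3) = AND(1, 1) = 1
g3 = AND(x1, g2) = AND(1, 1) = 1
g4 = XOR(x2, g1) = XOR(0, 1) = 1
g5 = OR(g4, g2) = OR(1, 1) = 1
g6 = XOR(x5, g5) = XOR(0, 1) = 1
g7 = XOR(x4, g6) = XOR(1, 1) = 0
g8 = AND(g3, g2) = AND(1, 1) = 1
So g7 = 0 and g8 = 1.

x1=1 x2=0 x3=1 x4=1 x5=0 x6=0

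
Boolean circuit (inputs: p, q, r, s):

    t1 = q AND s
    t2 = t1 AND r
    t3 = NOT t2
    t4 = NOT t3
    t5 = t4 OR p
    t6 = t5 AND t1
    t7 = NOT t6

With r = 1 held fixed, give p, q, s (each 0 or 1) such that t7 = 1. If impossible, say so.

t7 = NOT t6 must be 1, so t6 = 0.
t6 = t5 AND t1 must be 0, so at least one of t5, t1 is 0.
Check with r = 1 and p=0, q=0, s=0:
t1 = q AND s = 0 AND 0 = 0
t2 = t1 AND r = 0 AND 1 = 0
t3 = NOT t2 = NOT 0 = 1
t4 = NOT t3 = NOT 1 = 0
t5 = t4 OR p = 0 OR 0 = 0
t6 = t5 AND t1 = 0 AND 0 = 0
t7 = NOT t6 = NOT 0 = 1
So t7 = 1.

p=0, q=0, s=0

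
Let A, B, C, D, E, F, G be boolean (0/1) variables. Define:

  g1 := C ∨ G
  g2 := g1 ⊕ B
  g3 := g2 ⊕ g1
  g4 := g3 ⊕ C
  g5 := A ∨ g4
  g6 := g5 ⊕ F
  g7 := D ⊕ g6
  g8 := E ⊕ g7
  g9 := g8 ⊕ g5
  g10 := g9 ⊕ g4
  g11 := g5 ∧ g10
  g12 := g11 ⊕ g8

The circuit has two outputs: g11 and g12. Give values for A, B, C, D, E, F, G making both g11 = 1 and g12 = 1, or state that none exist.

Check with A=1 B=1 C=1 D=0 E=1 F=0 G=0:
g1 = C ∨ G = 1 ∨ 0 = 1
g2 = g1 ⊕ B = 1 ⊕ 1 = 0
g3 = g2 ⊕ g1 = 0 ⊕ 1 = 1
g4 = g3 ⊕ C = 1 ⊕ 1 = 0
g5 = A ∨ g4 = 1 ∨ 0 = 1
g6 = g5 ⊕ F = 1 ⊕ 0 = 1
g7 = D ⊕ g6 = 0 ⊕ 1 = 1
g8 = E ⊕ g7 = 1 ⊕ 1 = 0
g9 = g8 ⊕ g5 = 0 ⊕ 1 = 1
g10 = g9 ⊕ g4 = 1 ⊕ 0 = 1
g11 = g5 ∧ g10 = 1 ∧ 1 = 1
g12 = g11 ⊕ g8 = 1 ⊕ 0 = 1
So g11 = 1 and g12 = 1.

A=1 B=1 C=1 D=0 E=1 F=0 G=0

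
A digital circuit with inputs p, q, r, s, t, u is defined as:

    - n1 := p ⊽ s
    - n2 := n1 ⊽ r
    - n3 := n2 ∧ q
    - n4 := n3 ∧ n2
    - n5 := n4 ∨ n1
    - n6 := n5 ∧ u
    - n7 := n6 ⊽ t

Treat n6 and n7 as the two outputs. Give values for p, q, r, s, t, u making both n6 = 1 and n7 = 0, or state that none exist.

p=0 q=0 r=0 s=0 t=1 u=1

Check with p=0 q=0 r=0 s=0 t=1 u=1:
n1 = p ⊽ s = 0 ⊽ 0 = 1
n2 = n1 ⊽ r = 1 ⊽ 0 = 0
n3 = n2 ∧ q = 0 ∧ 0 = 0
n4 = n3 ∧ n2 = 0 ∧ 0 = 0
n5 = n4 ∨ n1 = 0 ∨ 1 = 1
n6 = n5 ∧ u = 1 ∧ 1 = 1
n7 = n6 ⊽ t = 1 ⊽ 1 = 0
So n6 = 1 and n7 = 0.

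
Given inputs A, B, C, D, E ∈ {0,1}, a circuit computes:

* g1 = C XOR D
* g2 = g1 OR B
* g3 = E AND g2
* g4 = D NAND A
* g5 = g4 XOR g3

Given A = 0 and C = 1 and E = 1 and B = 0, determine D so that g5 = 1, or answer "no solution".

D=1

g5 = g4 XOR g3 must be 1, so g4 and g3 differ.
Check with A = 0 and C = 1 and E = 1 and B = 0 and D=1:
g1 = C XOR D = 1 XOR 1 = 0
g2 = g1 OR B = 0 OR 0 = 0
g3 = E AND g2 = 1 AND 0 = 0
g4 = D NAND A = 1 NAND 0 = 1
g5 = g4 XOR g3 = 1 XOR 0 = 1
So g5 = 1.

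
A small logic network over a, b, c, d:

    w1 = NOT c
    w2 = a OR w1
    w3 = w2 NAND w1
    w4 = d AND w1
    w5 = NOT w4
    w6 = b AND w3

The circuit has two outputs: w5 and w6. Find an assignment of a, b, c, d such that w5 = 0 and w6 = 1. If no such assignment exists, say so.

no solution exists

Across all 16 input combinations, none give both w5 = 0 and w6 = 1.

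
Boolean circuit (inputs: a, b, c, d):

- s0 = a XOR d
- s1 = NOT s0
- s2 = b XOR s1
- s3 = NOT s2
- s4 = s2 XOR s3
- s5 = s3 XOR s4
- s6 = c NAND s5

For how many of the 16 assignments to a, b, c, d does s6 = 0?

s6 = c NAND s5 must be 0, so both c = 1 and s5 = 1.
s5 = s3 XOR s4 must be 1, so s3 and s4 differ.
Satisfying assignments:
  a=0, b=0, c=1, d=0
  a=0, b=1, c=1, d=1
  a=1, b=0, c=1, d=1
  a=1, b=1, c=1, d=0

4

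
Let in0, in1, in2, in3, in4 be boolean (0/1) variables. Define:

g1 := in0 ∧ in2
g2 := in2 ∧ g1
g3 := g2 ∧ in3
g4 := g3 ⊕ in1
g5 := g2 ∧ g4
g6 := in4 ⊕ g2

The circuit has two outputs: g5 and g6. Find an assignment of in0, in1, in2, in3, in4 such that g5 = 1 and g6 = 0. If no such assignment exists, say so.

in0=1 in1=1 in2=1 in3=0 in4=1

Check with in0=1 in1=1 in2=1 in3=0 in4=1:
g1 = in0 ∧ in2 = 1 ∧ 1 = 1
g2 = in2 ∧ g1 = 1 ∧ 1 = 1
g3 = g2 ∧ in3 = 1 ∧ 0 = 0
g4 = g3 ⊕ in1 = 0 ⊕ 1 = 1
g5 = g2 ∧ g4 = 1 ∧ 1 = 1
g6 = in4 ⊕ g2 = 1 ⊕ 1 = 0
So g5 = 1 and g6 = 0.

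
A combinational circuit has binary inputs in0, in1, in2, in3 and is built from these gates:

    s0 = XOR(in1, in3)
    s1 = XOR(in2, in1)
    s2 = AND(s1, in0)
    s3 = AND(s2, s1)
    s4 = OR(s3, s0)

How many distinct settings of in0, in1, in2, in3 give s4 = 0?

s4 = OR(s3, s0) must be 0, so both s3 = 0 and s0 = 0.
s3 = AND(s2, s1) must be 0, so at least one of s2, s1 is 0.
Satisfying assignments:
  in0=0, in1=0, in2=0, in3=0
  in0=0, in1=0, in2=1, in3=0
  in0=0, in1=1, in2=0, in3=1
  in0=0, in1=1, in2=1, in3=1
  in0=1, in1=0, in2=0, in3=0
  in0=1, in1=1, in2=1, in3=1

6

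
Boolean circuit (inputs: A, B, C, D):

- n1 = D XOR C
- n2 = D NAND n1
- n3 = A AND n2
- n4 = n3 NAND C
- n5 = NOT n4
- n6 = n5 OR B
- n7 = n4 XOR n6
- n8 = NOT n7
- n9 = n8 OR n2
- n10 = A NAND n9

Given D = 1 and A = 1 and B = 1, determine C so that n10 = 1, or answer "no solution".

no solution exists

With D = 1 and A = 1 and B = 1 fixed, none of the 2 settings of C give n10 = 1.
For example, with C=0:
n1 = D XOR C = 1 XOR 0 = 1
n2 = D NAND n1 = 1 NAND 1 = 0
n3 = A AND n2 = 1 AND 0 = 0
n4 = n3 NAND C = 0 NAND 0 = 1
n5 = NOT n4 = NOT 1 = 0
n6 = n5 OR B = 0 OR 1 = 1
n7 = n4 XOR n6 = 1 XOR 1 = 0
n8 = NOT n7 = NOT 0 = 1
n9 = n8 OR n2 = 1 OR 0 = 1
n10 = A NAND n9 = 1 NAND 1 = 0
giving n10 = 0 ≠ 1.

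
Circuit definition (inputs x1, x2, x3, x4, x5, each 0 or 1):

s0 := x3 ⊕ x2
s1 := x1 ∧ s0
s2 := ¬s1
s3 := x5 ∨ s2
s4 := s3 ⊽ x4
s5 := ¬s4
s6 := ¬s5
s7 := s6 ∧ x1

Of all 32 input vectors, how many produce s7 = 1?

s7 = s6 ∧ x1 must be 1, so both s6 = 1 and x1 = 1.
s6 = ¬s5 must be 1, so s5 = 0.
Satisfying assignments:
  x1=1, x2=0, x3=1, x4=0, x5=0
  x1=1, x2=1, x3=0, x4=0, x5=0

2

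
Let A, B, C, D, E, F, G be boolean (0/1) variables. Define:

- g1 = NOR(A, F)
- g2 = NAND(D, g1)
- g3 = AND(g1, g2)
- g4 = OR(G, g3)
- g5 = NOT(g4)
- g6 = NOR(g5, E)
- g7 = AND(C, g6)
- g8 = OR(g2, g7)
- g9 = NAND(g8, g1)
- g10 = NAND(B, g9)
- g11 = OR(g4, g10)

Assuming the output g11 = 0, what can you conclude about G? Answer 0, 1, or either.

0

g11 = OR(g4, g10) must be 0, so both g4 = 0 and g10 = 0.
Every assignment with g11 = 0 has G = 0; there are 28 such assignment(s).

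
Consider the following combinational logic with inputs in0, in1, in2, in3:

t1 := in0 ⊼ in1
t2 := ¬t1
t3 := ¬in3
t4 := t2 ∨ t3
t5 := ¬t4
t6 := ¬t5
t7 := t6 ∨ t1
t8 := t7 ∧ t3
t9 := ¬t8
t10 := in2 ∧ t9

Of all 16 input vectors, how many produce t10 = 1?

t10 = in2 ∧ t9 must be 1, so both in2 = 1 and t9 = 1.
Satisfying assignments:
  in0=0, in1=0, in2=1, in3=1
  in0=0, in1=1, in2=1, in3=1
  in0=1, in1=0, in2=1, in3=1
  in0=1, in1=1, in2=1, in3=1

4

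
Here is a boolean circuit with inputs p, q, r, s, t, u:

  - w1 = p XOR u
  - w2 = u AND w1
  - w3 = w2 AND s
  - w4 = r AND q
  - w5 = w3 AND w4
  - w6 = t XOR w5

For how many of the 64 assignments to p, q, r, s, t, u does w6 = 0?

w6 = t XOR w5 must be 0, so t and w5 are equal.
Enumerating the 64 input combinations, 32 give w6 = 0 and 32 give w6 = 1.

32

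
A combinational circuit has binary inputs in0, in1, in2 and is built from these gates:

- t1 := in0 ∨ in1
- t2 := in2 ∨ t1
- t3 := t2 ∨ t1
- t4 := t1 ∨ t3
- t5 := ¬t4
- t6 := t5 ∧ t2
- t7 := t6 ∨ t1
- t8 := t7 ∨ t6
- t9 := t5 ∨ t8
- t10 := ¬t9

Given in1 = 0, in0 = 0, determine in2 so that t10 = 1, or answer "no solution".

in2=1

Check with in1 = 0, in0 = 0 and in2=1:
t1 = in0 ∨ in1 = 0 ∨ 0 = 0
t2 = in2 ∨ t1 = 1 ∨ 0 = 1
t3 = t2 ∨ t1 = 1 ∨ 0 = 1
t4 = t1 ∨ t3 = 0 ∨ 1 = 1
t5 = ¬t4 = ¬1 = 0
t6 = t5 ∧ t2 = 0 ∧ 1 = 0
t7 = t6 ∨ t1 = 0 ∨ 0 = 0
t8 = t7 ∨ t6 = 0 ∨ 0 = 0
t9 = t5 ∨ t8 = 0 ∨ 0 = 0
t10 = ¬t9 = ¬0 = 1
So t10 = 1.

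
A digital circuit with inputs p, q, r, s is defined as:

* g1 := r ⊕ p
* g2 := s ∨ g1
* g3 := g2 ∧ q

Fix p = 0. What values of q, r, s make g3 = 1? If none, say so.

q=1 r=1 s=0

g3 = g2 ∧ q must be 1, so both g2 = 1 and q = 1.
g2 = s ∨ g1 must be 1, so at least one of s, g1 is 1.
Check with p = 0 and q=1, r=1, s=0:
g1 = r ⊕ p = 1 ⊕ 0 = 1
g2 = s ∨ g1 = 0 ∨ 1 = 1
g3 = g2 ∧ q = 1 ∧ 1 = 1
So g3 = 1.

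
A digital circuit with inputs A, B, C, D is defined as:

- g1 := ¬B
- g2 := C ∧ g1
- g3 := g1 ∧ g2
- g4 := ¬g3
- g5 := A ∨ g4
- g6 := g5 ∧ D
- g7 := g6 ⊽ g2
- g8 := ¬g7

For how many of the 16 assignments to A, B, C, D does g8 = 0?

g8 = ¬g7 must be 0, so g7 = 1.
g7 = g6 ⊽ g2 must be 1, so both g6 = 0 and g2 = 0.
Satisfying assignments:
  A=0, B=0, C=0, D=0
  A=0, B=1, C=0, D=0
  A=0, B=1, C=1, D=0
  A=1, B=0, C=0, D=0
  A=1, B=1, C=0, D=0
  A=1, B=1, C=1, D=0

6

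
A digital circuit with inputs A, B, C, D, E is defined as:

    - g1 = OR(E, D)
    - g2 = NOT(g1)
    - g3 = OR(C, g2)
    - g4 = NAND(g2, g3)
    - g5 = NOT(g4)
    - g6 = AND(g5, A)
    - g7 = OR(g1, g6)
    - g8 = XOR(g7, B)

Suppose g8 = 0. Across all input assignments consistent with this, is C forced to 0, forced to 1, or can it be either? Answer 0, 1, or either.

Both values of C occur among assignments with g8 = 0:
  C=0: A=0, B=0, C=0, D=0, E=0
  C=1: A=0, B=0, C=1, D=0, E=0

either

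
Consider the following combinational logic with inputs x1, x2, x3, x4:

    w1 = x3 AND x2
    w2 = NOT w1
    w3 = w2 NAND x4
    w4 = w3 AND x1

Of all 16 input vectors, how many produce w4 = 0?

w4 = w3 AND x1 must be 0, so at least one of w3, x1 is 0.
Enumerating the 16 input combinations, 11 give w4 = 0 and 5 give w4 = 1.

11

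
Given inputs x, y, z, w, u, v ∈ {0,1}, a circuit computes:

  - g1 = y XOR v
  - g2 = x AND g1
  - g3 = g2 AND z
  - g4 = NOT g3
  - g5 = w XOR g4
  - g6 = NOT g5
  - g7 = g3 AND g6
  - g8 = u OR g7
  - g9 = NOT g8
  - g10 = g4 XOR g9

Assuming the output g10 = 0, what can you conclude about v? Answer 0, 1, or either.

either

Both values of v occur among assignments with g10 = 0:
  v=0: x=0, y=0, z=0, w=0, u=0, v=0
  v=1: x=0, y=0, z=0, w=0, u=0, v=1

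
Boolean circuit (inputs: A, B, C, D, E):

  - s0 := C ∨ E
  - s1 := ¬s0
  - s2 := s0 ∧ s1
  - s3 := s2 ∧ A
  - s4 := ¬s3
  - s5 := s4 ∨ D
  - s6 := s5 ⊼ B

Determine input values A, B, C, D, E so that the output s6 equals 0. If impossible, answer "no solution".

A=1, B=1, C=0, D=0, E=1

s6 = s5 ⊼ B must be 0, so both s5 = 1 and B = 1.
Check with A=1, B=1, C=0, D=0, E=1:
s0 = C ∨ E = 0 ∨ 1 = 1
s1 = ¬s0 = ¬1 = 0
s2 = s0 ∧ s1 = 1 ∧ 0 = 0
s3 = s2 ∧ A = 0 ∧ 1 = 0
s4 = ¬s3 = ¬0 = 1
s5 = s4 ∨ D = 1 ∨ 0 = 1
s6 = s5 ⊼ B = 1 ⊼ 1 = 0
So s6 = 0 as required.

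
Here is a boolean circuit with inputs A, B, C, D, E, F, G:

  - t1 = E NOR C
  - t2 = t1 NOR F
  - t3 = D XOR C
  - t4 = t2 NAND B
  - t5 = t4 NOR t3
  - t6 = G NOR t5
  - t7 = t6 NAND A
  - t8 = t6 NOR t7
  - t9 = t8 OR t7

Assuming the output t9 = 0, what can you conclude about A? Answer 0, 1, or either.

t9 = t8 OR t7 must be 0, so both t8 = 0 and t7 = 0.
Every assignment with t9 = 0 has A = 1; there are 29 such assignment(s).

1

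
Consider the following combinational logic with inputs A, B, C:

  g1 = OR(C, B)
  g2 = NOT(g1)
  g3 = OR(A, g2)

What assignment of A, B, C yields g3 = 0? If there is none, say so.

A=0, B=0, C=1

g3 = OR(A, g2) must be 0, so both A = 0 and g2 = 0.
g2 = NOT(g1) must be 0, so g1 = 1.
g1 = OR(C, B) must be 1, so at least one of C, B is 1.
Check with A=0, B=0, C=1:
g1 = OR(C, B) = OR(1, 0) = 1
g2 = NOT(g1) = NOT 1 = 0
g3 = OR(A, g2) = OR(0, 0) = 0
So g3 = 0 as required.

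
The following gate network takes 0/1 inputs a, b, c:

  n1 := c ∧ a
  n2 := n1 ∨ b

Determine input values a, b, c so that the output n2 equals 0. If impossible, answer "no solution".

a=0 b=0 c=1

n2 = n1 ∨ b must be 0, so both n1 = 0 and b = 0.
Check with a=0 b=0 c=1:
n1 = c ∧ a = 1 ∧ 0 = 0
n2 = n1 ∨ b = 0 ∨ 0 = 0
So n2 = 0 as required.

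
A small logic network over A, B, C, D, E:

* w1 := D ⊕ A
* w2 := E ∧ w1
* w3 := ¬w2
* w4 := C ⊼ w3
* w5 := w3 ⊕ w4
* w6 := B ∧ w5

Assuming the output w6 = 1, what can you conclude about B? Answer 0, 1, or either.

1

w6 = B ∧ w5 must be 1, so both B = 1 and w5 = 1.
w5 = w3 ⊕ w4 must be 1, so w3 and w4 differ.
Every assignment with w6 = 1 has B = 1; there are 10 such assignment(s).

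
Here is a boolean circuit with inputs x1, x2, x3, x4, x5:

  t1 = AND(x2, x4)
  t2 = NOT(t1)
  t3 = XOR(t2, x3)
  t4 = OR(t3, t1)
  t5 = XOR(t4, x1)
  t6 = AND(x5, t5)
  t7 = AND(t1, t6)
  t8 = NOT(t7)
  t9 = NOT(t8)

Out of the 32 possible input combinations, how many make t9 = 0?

30

t9 = NOT(t8) must be 0, so t8 = 1.
t8 = NOT(t7) must be 1, so t7 = 0.
Enumerating the 32 input combinations, 30 give t9 = 0 and 2 give t9 = 1.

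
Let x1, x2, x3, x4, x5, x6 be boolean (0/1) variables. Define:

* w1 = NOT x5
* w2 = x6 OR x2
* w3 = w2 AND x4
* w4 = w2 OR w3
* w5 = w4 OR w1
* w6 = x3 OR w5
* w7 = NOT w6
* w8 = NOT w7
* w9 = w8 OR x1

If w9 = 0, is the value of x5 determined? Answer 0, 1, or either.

1

w9 = w8 OR x1 must be 0, so both w8 = 0 and x1 = 0.
w8 = NOT w7 must be 0, so w7 = 1.
Every assignment with w9 = 0 has x5 = 1; there are 2 such assignment(s).
  x1=0, x2=0, x3=0, x4=0, x5=1, x6=0
  x1=0, x2=0, x3=0, x4=1, x5=1, x6=0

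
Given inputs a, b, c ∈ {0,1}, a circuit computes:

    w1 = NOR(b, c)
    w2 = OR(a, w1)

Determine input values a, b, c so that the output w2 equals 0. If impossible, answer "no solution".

Check with a=0, b=1, c=1:
w1 = NOR(b, c) = NOR(1, 1) = 0
w2 = OR(a, w1) = OR(0, 0) = 0
So w2 = 0 as required.

a=0, b=1, c=1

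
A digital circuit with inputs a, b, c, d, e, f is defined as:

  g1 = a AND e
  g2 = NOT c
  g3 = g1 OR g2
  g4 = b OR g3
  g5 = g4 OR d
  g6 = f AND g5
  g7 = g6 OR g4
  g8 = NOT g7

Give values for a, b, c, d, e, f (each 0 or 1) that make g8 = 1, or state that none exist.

g8 = NOT g7 must be 1, so g7 = 0.
g7 = g6 OR g4 must be 0, so both g6 = 0 and g4 = 0.
g6 = f AND g5 must be 0, so at least one of f, g5 is 0.
Check with a=0 b=0 c=1 d=0 e=1 f=1:
g1 = a AND e = 0 AND 1 = 0
g2 = NOT c = NOT 1 = 0
g3 = g1 OR g2 = 0 OR 0 = 0
g4 = b OR g3 = 0 OR 0 = 0
g5 = g4 OR d = 0 OR 0 = 0
g6 = f AND g5 = 1 AND 0 = 0
g7 = g6 OR g4 = 0 OR 0 = 0
g8 = NOT g7 = NOT 0 = 1
So g8 = 1 as required.

a=0 b=0 c=1 d=0 e=1 f=1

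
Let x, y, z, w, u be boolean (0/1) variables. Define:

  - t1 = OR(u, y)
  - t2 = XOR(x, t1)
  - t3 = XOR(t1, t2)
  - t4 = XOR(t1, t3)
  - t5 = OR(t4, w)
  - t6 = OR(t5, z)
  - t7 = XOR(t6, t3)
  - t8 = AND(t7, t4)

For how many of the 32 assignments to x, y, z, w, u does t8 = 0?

t8 = AND(t7, t4) must be 0, so at least one of t7, t4 is 0.
Enumerating the 32 input combinations, 20 give t8 = 0 and 12 give t8 = 1.

20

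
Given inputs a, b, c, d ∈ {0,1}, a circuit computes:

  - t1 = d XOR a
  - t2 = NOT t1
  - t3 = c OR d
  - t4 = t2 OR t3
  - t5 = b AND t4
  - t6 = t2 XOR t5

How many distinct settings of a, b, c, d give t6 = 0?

9

t6 = t2 XOR t5 must be 0, so t2 and t5 are equal.
Enumerating the 16 input combinations, 9 give t6 = 0 and 7 give t6 = 1.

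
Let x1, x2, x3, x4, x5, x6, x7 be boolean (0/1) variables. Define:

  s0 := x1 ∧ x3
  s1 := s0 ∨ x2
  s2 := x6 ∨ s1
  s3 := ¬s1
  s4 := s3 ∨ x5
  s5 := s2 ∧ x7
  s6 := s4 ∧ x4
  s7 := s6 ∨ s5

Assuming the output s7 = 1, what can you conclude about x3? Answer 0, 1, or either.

either

Both values of x3 occur among assignments with s7 = 1:
  x3=0: x1=0, x2=0, x3=0, x4=0, x5=0, x6=1, x7=1
  x3=1: x1=0, x2=0, x3=1, x4=0, x5=0, x6=1, x7=1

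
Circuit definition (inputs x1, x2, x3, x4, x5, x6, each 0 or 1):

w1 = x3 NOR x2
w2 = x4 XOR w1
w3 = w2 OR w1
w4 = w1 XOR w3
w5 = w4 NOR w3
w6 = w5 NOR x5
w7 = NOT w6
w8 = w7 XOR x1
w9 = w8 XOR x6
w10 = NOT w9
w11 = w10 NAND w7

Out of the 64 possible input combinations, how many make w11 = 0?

22

w11 = w10 NAND w7 must be 0, so both w10 = 1 and w7 = 1.
w10 = NOT w9 must be 1, so w9 = 0.
Enumerating the 64 input combinations, 22 give w11 = 0 and 42 give w11 = 1.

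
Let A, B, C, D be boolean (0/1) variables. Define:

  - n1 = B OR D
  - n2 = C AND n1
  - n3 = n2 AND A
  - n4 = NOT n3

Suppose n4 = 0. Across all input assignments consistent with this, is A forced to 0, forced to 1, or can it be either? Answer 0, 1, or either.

1

n4 = NOT n3 must be 0, so n3 = 1.
n3 = n2 AND A must be 1, so both n2 = 1 and A = 1.
Every assignment with n4 = 0 has A = 1; there are 3 such assignment(s).
  A=1, B=0, C=1, D=1
  A=1, B=1, C=1, D=0
  A=1, B=1, C=1, D=1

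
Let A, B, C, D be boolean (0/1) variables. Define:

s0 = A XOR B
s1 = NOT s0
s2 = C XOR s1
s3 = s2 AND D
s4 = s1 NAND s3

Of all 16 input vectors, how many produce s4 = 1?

14

s4 = s1 NAND s3 must be 1, so at least one of s1, s3 is 0.
Enumerating the 16 input combinations, 14 give s4 = 1 and 2 give s4 = 0.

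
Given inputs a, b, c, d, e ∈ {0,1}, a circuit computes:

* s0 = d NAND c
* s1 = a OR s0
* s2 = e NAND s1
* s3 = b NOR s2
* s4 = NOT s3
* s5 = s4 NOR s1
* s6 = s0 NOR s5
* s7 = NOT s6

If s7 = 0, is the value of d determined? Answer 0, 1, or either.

1

s7 = NOT s6 must be 0, so s6 = 1.
Every assignment with s7 = 0 has d = 1; there are 8 such assignment(s).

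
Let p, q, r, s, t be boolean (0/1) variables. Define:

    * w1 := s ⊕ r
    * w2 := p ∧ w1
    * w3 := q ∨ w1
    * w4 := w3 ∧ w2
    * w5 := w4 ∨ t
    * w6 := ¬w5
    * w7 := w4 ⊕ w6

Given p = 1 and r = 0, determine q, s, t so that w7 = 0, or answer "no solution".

w7 = w4 ⊕ w6 must be 0, so w4 and w6 are equal.
Check with p = 1 and r = 0 and q=0, s=0, t=1:
w1 = s ⊕ r = 0 ⊕ 0 = 0
w2 = p ∧ w1 = 1 ∧ 0 = 0
w3 = q ∨ w1 = 0 ∨ 0 = 0
w4 = w3 ∧ w2 = 0 ∧ 0 = 0
w5 = w4 ∨ t = 0 ∨ 1 = 1
w6 = ¬w5 = ¬1 = 0
w7 = w4 ⊕ w6 = 0 ⊕ 0 = 0
So w7 = 0.

q=0 s=0 t=1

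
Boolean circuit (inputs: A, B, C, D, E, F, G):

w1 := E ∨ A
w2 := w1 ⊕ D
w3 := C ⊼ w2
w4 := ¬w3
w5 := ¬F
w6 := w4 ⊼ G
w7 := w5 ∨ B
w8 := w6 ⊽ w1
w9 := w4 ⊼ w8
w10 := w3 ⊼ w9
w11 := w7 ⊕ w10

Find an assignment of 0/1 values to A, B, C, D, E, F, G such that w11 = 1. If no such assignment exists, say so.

A=0, B=0, C=1, D=1, E=1, F=0, G=1

w11 = w7 ⊕ w10 must be 1, so w7 and w10 differ.
Check with A=0, B=0, C=1, D=1, E=1, F=0, G=1:
w1 = E ∨ A = 1 ∨ 0 = 1
w2 = w1 ⊕ D = 1 ⊕ 1 = 0
w3 = C ⊼ w2 = 1 ⊼ 0 = 1
w4 = ¬w3 = ¬1 = 0
w5 = ¬F = ¬0 = 1
w6 = w4 ⊼ G = 0 ⊼ 1 = 1
w7 = w5 ∨ B = 1 ∨ 0 = 1
w8 = w6 ⊽ w1 = 1 ⊽ 1 = 0
w9 = w4 ⊼ w8 = 0 ⊼ 0 = 1
w10 = w3 ⊼ w9 = 1 ⊼ 1 = 0
w11 = w7 ⊕ w10 = 1 ⊕ 0 = 1
So w11 = 1 as required.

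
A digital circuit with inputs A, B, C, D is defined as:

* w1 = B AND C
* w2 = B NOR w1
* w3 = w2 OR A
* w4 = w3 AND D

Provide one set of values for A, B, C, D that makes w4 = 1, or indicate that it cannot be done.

Check with A=0 B=0 C=1 D=1:
w1 = B AND C = 0 AND 1 = 0
w2 = B NOR w1 = 0 NOR 0 = 1
w3 = w2 OR A = 1 OR 0 = 1
w4 = w3 AND D = 1 AND 1 = 1
So w4 = 1 as required.

A=0 B=0 C=1 D=1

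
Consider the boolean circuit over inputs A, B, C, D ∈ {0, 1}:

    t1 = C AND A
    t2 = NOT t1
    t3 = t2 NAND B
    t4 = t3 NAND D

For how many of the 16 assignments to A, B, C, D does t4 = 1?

11

t4 = t3 NAND D must be 1, so at least one of t3, D is 0.
Enumerating the 16 input combinations, 11 give t4 = 1 and 5 give t4 = 0.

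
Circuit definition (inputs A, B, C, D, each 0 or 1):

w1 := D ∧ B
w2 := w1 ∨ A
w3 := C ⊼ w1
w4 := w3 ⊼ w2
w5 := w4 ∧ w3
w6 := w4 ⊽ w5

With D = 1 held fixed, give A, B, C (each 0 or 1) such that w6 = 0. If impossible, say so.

A=0, B=0, C=0

w6 = w4 ⊽ w5 must be 0, so at least one of w4, w5 is 1.
Check with D = 1 and A=0, B=0, C=0:
w1 = D ∧ B = 1 ∧ 0 = 0
w2 = w1 ∨ A = 0 ∨ 0 = 0
w3 = C ⊼ w1 = 0 ⊼ 0 = 1
w4 = w3 ⊼ w2 = 1 ⊼ 0 = 1
w5 = w4 ∧ w3 = 1 ∧ 1 = 1
w6 = w4 ⊽ w5 = 1 ⊽ 1 = 0
So w6 = 0.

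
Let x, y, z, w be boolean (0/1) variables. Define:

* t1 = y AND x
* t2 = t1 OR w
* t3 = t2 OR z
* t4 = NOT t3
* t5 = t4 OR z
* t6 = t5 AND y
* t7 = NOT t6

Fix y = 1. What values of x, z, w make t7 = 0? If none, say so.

Check with y = 1 and x=0, z=1, w=0:
t1 = y AND x = 1 AND 0 = 0
t2 = t1 OR w = 0 OR 0 = 0
t3 = t2 OR z = 0 OR 1 = 1
t4 = NOT t3 = NOT 1 = 0
t5 = t4 OR z = 0 OR 1 = 1
t6 = t5 AND y = 1 AND 1 = 1
t7 = NOT t6 = NOT 1 = 0
So t7 = 0.

x=0, z=1, w=0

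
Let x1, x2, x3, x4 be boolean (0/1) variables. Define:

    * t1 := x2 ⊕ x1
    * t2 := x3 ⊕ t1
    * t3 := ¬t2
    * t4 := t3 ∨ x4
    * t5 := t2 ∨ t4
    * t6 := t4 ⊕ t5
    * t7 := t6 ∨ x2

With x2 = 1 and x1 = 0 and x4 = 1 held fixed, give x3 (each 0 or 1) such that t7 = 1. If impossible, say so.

x3=1

t7 = t6 ∨ x2 must be 1, so at least one of t6, x2 is 1.
Check with x2 = 1 and x1 = 0 and x4 = 1 and x3=1:
t1 = x2 ⊕ x1 = 1 ⊕ 0 = 1
t2 = x3 ⊕ t1 = 1 ⊕ 1 = 0
t3 = ¬t2 = ¬0 = 1
t4 = t3 ∨ x4 = 1 ∨ 1 = 1
t5 = t2 ∨ t4 = 0 ∨ 1 = 1
t6 = t4 ⊕ t5 = 1 ⊕ 1 = 0
t7 = t6 ∨ x2 = 0 ∨ 1 = 1
So t7 = 1.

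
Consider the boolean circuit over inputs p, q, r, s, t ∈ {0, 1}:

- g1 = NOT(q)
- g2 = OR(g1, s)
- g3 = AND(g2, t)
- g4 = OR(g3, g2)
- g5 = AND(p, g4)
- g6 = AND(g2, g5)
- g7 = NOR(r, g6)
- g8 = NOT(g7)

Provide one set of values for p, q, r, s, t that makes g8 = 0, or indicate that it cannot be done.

p=1, q=1, r=0, s=0, t=1

g8 = NOT(g7) must be 0, so g7 = 1.
Check with p=1, q=1, r=0, s=0, t=1:
g1 = NOT(q) = NOT 1 = 0
g2 = OR(g1, s) = OR(0, 0) = 0
g3 = AND(g2, t) = AND(0, 1) = 0
g4 = OR(g3, g2) = OR(0, 0) = 0
g5 = AND(p, g4) = AND(1, 0) = 0
g6 = AND(g2, g5) = AND(0, 0) = 0
g7 = NOR(r, g6) = NOR(0, 0) = 1
g8 = NOT(g7) = NOT 1 = 0
So g8 = 0 as required.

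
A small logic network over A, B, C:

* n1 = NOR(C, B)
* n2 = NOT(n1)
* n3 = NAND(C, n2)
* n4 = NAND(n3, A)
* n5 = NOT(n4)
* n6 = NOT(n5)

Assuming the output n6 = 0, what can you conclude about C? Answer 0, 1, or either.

0

n6 = NOT(n5) must be 0, so n5 = 1.
n5 = NOT(n4) must be 1, so n4 = 0.
Every assignment with n6 = 0 has C = 0; there are 2 such assignment(s).
  A=1, B=0, C=0
  A=1, B=1, C=0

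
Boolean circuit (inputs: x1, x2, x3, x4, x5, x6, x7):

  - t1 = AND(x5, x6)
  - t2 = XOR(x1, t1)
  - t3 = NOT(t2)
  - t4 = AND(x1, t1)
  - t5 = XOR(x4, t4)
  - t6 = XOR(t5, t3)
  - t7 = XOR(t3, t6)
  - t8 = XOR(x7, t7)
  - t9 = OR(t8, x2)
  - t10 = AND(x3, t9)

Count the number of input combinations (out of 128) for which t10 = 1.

48

t10 = AND(x3, t9) must be 1, so both x3 = 1 and t9 = 1.
t9 = OR(t8, x2) must be 1, so at least one of t8, x2 is 1.
Enumerating the 128 input combinations, 48 give t10 = 1 and 80 give t10 = 0.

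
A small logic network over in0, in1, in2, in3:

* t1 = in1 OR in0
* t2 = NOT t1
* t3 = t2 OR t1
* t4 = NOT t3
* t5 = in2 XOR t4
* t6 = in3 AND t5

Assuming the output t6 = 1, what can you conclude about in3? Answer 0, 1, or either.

t6 = in3 AND t5 must be 1, so both in3 = 1 and t5 = 1.
Every assignment with t6 = 1 has in3 = 1; there are 4 such assignment(s).
  in0=0, in1=0, in2=1, in3=1
  in0=0, in1=1, in2=1, in3=1
  in0=1, in1=0, in2=1, in3=1
  in0=1, in1=1, in2=1, in3=1

1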